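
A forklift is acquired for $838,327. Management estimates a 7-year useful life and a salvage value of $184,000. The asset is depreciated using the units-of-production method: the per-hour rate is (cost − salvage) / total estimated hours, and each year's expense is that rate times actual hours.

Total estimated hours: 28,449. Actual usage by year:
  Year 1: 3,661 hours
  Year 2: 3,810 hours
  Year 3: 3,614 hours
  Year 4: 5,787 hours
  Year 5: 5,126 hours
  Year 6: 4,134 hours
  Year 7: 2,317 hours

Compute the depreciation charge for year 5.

$117,898

Depreciable base = $838,327 − $184,000 = $654,327.
Rate = $654,327 / 28,449 hours = $23 per hour.
Year 1: 3,661 × $23 = $84,203. Book value $754,124.
Year 2: 3,810 × $23 = $87,630. Book value $666,494.
Year 3: 3,614 × $23 = $83,122. Book value $583,372.
Year 4: 5,787 × $23 = $133,101. Book value $450,271.
Year 5: 5,126 × $23 = $117,898. Book value $332,373.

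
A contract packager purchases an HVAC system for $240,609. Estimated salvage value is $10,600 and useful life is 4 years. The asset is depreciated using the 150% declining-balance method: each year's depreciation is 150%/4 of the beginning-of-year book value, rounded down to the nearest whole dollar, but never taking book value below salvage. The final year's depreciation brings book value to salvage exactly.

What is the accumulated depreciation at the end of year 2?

$146,620

Depreciable base = $240,609 − $10,600 = $230,009.
Year 1: ⌊$240,609 × 150%/4⌋ = $90,228. Book value $150,381.
Year 2: ⌊$150,381 × 150%/4⌋ = $56,392. Book value $93,989.
Accumulated through year 2 = $240,609 − $93,989 = $146,620.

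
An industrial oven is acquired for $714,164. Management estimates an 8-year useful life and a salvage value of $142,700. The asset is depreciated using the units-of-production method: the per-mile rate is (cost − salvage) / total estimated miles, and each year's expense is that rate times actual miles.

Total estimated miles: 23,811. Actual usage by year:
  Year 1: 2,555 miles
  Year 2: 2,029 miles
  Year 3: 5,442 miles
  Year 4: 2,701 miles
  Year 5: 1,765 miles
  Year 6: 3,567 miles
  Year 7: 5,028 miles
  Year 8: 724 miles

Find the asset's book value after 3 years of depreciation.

Depreciable base = $714,164 − $142,700 = $571,464.
Rate = $571,464 / 23,811 miles = $24 per mile.
Year 1: 2,555 × $24 = $61,320. Book value $652,844.
Year 2: 2,029 × $24 = $48,696. Book value $604,148.
Year 3: 5,442 × $24 = $130,608. Book value $473,540.

$473,540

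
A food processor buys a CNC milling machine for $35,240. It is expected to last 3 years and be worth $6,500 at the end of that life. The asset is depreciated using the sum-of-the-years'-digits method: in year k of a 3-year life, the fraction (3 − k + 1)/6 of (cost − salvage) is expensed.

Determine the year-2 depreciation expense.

$9,580

Depreciable base = $35,240 − $6,500 = $28,740.
Sum of the years' digits = 3+2+1 = 6.
Year 1: $28,740 × 3/6 = $14,370. Book value $20,870.
Year 2: $28,740 × 2/6 = $9,580. Book value $11,290.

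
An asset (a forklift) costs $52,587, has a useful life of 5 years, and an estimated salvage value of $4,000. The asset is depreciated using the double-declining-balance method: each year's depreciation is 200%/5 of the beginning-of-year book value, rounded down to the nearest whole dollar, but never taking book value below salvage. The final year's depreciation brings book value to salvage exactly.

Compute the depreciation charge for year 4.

Depreciable base = $52,587 − $4,000 = $48,587.
Year 1: ⌊$52,587 × 200%/5⌋ = $21,034. Book value $31,553.
Year 2: ⌊$31,553 × 200%/5⌋ = $12,621. Book value $18,932.
Year 3: ⌊$18,932 × 200%/5⌋ = $7,572. Book value $11,360.
Year 4: ⌊$11,360 × 200%/5⌋ = $4,544. Book value $6,816.

$4,544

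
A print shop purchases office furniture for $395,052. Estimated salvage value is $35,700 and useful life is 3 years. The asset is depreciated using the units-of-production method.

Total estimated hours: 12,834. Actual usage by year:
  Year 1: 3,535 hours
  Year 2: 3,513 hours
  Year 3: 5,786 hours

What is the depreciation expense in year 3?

Depreciable base = $395,052 − $35,700 = $359,352.
Rate = $359,352 / 12,834 hours = $28 per hour.
Year 1: 3,535 × $28 = $98,980. Book value $296,072.
Year 2: 3,513 × $28 = $98,364. Book value $197,708.
Year 3: 5,786 × $28 = $162,008. Book value $35,700.

$162,008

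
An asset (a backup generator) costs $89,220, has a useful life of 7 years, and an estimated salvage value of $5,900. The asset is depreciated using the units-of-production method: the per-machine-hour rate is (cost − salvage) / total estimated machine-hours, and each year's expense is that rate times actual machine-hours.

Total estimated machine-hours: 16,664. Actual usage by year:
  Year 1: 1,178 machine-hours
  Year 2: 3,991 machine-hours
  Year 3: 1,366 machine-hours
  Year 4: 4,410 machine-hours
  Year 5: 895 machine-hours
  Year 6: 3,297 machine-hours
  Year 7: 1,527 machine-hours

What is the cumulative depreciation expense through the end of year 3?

Depreciable base = $89,220 − $5,900 = $83,320.
Rate = $83,320 / 16,664 machine-hours = $5 per machine-hour.
Year 1: 1,178 × $5 = $5,890. Book value $83,330.
Year 2: 3,991 × $5 = $19,955. Book value $63,375.
Year 3: 1,366 × $5 = $6,830. Book value $56,545.
Accumulated through year 3 = $89,220 − $56,545 = $32,675.

$32,675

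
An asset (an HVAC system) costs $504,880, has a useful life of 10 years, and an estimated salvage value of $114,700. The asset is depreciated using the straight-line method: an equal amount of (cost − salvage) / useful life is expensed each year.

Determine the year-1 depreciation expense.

$39,018

Depreciable base = $504,880 − $114,700 = $390,180.
Annual expense = $390,180 / 10 = $39,018.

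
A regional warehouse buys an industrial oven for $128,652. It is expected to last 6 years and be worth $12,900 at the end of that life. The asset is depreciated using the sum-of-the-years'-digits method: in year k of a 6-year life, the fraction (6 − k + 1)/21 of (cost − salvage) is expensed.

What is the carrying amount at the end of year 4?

Depreciable base = $128,652 − $12,900 = $115,752.
Sum of the years' digits = 6+5+4+3+2+1 = 21.
Year 1: $115,752 × 6/21 = $33,072. Book value $95,580.
Year 2: $115,752 × 5/21 = $27,560. Book value $68,020.
Year 3: $115,752 × 4/21 = $22,048. Book value $45,972.
Year 4: $115,752 × 3/21 = $16,536. Book value $29,436.

$29,436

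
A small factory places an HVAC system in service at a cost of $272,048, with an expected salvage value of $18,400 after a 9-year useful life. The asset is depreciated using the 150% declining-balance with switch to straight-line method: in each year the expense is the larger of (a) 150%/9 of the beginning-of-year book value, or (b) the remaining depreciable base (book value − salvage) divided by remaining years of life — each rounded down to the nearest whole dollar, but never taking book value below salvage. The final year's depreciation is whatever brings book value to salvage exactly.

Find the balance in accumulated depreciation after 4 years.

$140,851

Depreciable base = $272,048 − $18,400 = $253,648.
Year 1: DB = ⌊$272,048 × 150%/9⌋ = $45,341; SL = ⌊$253,648/9⌋ = $28,183 → take DB $45,341. Book value $226,707.
Year 2: DB = ⌊$226,707 × 150%/9⌋ = $37,784; SL = ⌊$208,307/8⌋ = $26,038 → take DB $37,784. Book value $188,923.
Year 3: DB = ⌊$188,923 × 150%/9⌋ = $31,487; SL = ⌊$170,523/7⌋ = $24,360 → take DB $31,487. Book value $157,436.
Year 4: DB = ⌊$157,436 × 150%/9⌋ = $26,239; SL = ⌊$139,036/6⌋ = $23,172 → take DB $26,239. Book value $131,197.
Accumulated through year 4 = $272,048 − $131,197 = $140,851.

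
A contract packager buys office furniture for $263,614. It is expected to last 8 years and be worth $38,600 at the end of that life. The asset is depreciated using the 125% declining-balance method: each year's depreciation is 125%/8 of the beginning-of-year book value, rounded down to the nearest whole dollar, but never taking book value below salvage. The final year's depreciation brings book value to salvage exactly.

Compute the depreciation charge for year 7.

$14,862

Depreciable base = $263,614 − $38,600 = $225,014.
Year 1: ⌊$263,614 × 125%/8⌋ = $41,189. Book value $222,425.
Year 2: ⌊$222,425 × 125%/8⌋ = $34,753. Book value $187,672.
Year 3: ⌊$187,672 × 125%/8⌋ = $29,323. Book value $158,349.
Year 4: ⌊$158,349 × 125%/8⌋ = $24,742. Book value $133,607.
Year 5: ⌊$133,607 × 125%/8⌋ = $20,876. Book value $112,731.
Year 6: ⌊$112,731 × 125%/8⌋ = $17,614. Book value $95,117.
Year 7: ⌊$95,117 × 125%/8⌋ = $14,862. Book value $80,255.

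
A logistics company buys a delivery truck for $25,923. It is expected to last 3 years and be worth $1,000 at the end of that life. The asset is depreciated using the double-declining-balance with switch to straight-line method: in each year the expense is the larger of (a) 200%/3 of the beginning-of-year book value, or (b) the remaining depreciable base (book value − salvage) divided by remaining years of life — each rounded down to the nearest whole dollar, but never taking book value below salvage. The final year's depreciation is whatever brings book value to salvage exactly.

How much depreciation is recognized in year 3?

Depreciable base = $25,923 − $1,000 = $24,923.
Year 1: DB = ⌊$25,923 × 200%/3⌋ = $17,282; SL = ⌊$24,923/3⌋ = $8,307 → take DB $17,282. Book value $8,641.
Year 2: DB = ⌊$8,641 × 200%/3⌋ = $5,760; SL = ⌊$7,641/2⌋ = $3,820 → take DB $5,760. Book value $2,881.
Year 3 (final): $2,881 − $1,000 = $1,881. Book value $1,000.

$1,881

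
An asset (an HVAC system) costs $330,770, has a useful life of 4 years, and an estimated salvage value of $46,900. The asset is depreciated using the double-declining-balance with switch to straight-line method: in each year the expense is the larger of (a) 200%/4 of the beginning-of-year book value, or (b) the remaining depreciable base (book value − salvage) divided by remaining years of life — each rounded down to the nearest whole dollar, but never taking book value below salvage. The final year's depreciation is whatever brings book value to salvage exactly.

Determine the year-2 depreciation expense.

$82,692

Depreciable base = $330,770 − $46,900 = $283,870.
Year 1: DB = ⌊$330,770 × 200%/4⌋ = $165,385; SL = ⌊$283,870/4⌋ = $70,967 → take DB $165,385. Book value $165,385.
Year 2: DB = ⌊$165,385 × 200%/4⌋ = $82,692; SL = ⌊$118,485/3⌋ = $39,495 → take DB $82,692. Book value $82,693.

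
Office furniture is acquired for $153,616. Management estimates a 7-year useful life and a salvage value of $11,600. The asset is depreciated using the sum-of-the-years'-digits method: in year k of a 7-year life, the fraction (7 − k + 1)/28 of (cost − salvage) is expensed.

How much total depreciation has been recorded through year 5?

$126,800

Depreciable base = $153,616 − $11,600 = $142,016.
Sum of the years' digits = 7+6+5+4+3+2+1 = 28.
Year 1: $142,016 × 7/28 = $35,504. Book value $118,112.
Year 2: $142,016 × 6/28 = $30,432. Book value $87,680.
Year 3: $142,016 × 5/28 = $25,360. Book value $62,320.
Year 4: $142,016 × 4/28 = $20,288. Book value $42,032.
Year 5: $142,016 × 3/28 = $15,216. Book value $26,816.
Accumulated through year 5 = $153,616 − $26,816 = $126,800.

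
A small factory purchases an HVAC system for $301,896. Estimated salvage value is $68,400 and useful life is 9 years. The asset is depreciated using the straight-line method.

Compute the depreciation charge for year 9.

$25,944

Depreciable base = $301,896 − $68,400 = $233,496.
Annual expense = $233,496 / 9 = $25,944.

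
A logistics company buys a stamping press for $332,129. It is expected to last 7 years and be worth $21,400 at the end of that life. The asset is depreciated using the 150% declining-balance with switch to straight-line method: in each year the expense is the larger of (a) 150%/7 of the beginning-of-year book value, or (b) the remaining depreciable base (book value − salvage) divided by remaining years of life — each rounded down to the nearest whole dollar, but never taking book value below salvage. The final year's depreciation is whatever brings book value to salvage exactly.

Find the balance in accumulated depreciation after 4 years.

Depreciable base = $332,129 − $21,400 = $310,729.
Year 1: DB = ⌊$332,129 × 150%/7⌋ = $71,170; SL = ⌊$310,729/7⌋ = $44,389 → take DB $71,170. Book value $260,959.
Year 2: DB = ⌊$260,959 × 150%/7⌋ = $55,919; SL = ⌊$239,559/6⌋ = $39,926 → take DB $55,919. Book value $205,040.
Year 3: DB = ⌊$205,040 × 150%/7⌋ = $43,937; SL = ⌊$183,640/5⌋ = $36,728 → take DB $43,937. Book value $161,103.
Year 4: DB = ⌊$161,103 × 150%/7⌋ = $34,522; SL = ⌊$139,703/4⌋ = $34,925 → take SL $34,925. Book value $126,178.
Accumulated through year 4 = $332,129 − $126,178 = $205,951.

$205,951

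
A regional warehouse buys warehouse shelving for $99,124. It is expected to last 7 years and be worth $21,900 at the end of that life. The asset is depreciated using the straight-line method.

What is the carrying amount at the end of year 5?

$43,964

Depreciable base = $99,124 − $21,900 = $77,224.
Annual expense = $77,224 / 7 = $11,032.
End of year 1: book value $88,092.
End of year 2: book value $77,060.
End of year 3: book value $66,028.
End of year 4: book value $54,996.
End of year 5: book value $43,964.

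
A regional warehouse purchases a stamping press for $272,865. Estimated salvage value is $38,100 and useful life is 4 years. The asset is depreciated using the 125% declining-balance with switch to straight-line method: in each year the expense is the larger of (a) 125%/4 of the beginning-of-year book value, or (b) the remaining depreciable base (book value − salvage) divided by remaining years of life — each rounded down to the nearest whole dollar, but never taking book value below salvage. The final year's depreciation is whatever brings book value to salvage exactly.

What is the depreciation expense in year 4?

$45,436

Depreciable base = $272,865 − $38,100 = $234,765.
Year 1: DB = ⌊$272,865 × 125%/4⌋ = $85,270; SL = ⌊$234,765/4⌋ = $58,691 → take DB $85,270. Book value $187,595.
Year 2: DB = ⌊$187,595 × 125%/4⌋ = $58,623; SL = ⌊$149,495/3⌋ = $49,831 → take DB $58,623. Book value $128,972.
Year 3: DB = ⌊$128,972 × 125%/4⌋ = $40,303; SL = ⌊$90,872/2⌋ = $45,436 → take SL $45,436. Book value $83,536.
Year 4 (final): $83,536 − $38,100 = $45,436. Book value $38,100.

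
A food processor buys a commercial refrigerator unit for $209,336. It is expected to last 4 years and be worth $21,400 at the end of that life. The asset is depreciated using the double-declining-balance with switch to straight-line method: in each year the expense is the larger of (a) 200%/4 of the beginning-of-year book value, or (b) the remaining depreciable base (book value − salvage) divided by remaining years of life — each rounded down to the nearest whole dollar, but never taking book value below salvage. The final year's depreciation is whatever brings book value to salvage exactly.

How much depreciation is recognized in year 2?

$52,334

Depreciable base = $209,336 − $21,400 = $187,936.
Year 1: DB = ⌊$209,336 × 200%/4⌋ = $104,668; SL = ⌊$187,936/4⌋ = $46,984 → take DB $104,668. Book value $104,668.
Year 2: DB = ⌊$104,668 × 200%/4⌋ = $52,334; SL = ⌊$83,268/3⌋ = $27,756 → take DB $52,334. Book value $52,334.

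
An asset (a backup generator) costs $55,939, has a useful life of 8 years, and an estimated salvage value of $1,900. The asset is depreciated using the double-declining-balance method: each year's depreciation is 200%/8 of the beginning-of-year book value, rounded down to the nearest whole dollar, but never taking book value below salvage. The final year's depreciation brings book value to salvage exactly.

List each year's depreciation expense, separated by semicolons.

Depreciable base = $55,939 − $1,900 = $54,039.
Year 1: ⌊$55,939 × 200%/8⌋ = $13,984. Book value $41,955.
Year 2: ⌊$41,955 × 200%/8⌋ = $10,488. Book value $31,467.
Year 3: ⌊$31,467 × 200%/8⌋ = $7,866. Book value $23,601.
Year 4: ⌊$23,601 × 200%/8⌋ = $5,900. Book value $17,701.
Year 5: ⌊$17,701 × 200%/8⌋ = $4,425. Book value $13,276.
Year 6: ⌊$13,276 × 200%/8⌋ = $3,319. Book value $9,957.
Year 7: ⌊$9,957 × 200%/8⌋ = $2,489. Book value $7,468.
Year 8 (final): $7,468 − $1,900 = $5,568. Book value $1,900.

$13,984; $10,488; $7,866; $5,900; $4,425; $3,319; $2,489; $5,568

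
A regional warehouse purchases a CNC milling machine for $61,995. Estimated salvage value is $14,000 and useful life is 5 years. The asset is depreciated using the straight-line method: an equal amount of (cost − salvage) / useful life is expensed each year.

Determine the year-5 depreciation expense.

$9,599

Depreciable base = $61,995 − $14,000 = $47,995.
Annual expense = $47,995 / 5 = $9,599.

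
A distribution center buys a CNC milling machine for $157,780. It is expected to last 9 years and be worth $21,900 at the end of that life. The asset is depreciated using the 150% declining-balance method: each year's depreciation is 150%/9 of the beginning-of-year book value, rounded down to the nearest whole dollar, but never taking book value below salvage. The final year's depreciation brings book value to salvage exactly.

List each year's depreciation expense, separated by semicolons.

Depreciable base = $157,780 − $21,900 = $135,880.
Year 1: ⌊$157,780 × 150%/9⌋ = $26,296. Book value $131,484.
Year 2: ⌊$131,484 × 150%/9⌋ = $21,914. Book value $109,570.
Year 3: ⌊$109,570 × 150%/9⌋ = $18,261. Book value $91,309.
Year 4: ⌊$91,309 × 150%/9⌋ = $15,218. Book value $76,091.
Year 5: ⌊$76,091 × 150%/9⌋ = $12,681. Book value $63,410.
Year 6: ⌊$63,410 × 150%/9⌋ = $10,568. Book value $52,842.
Year 7: ⌊$52,842 × 150%/9⌋ = $8,807. Book value $44,035.
Year 8: ⌊$44,035 × 150%/9⌋ = $7,339. Book value $36,696.
Year 9 (final): $36,696 − $21,900 = $14,796. Book value $21,900.

$26,296; $21,914; $18,261; $15,218; $12,681; $10,568; $8,807; $7,339; $14,796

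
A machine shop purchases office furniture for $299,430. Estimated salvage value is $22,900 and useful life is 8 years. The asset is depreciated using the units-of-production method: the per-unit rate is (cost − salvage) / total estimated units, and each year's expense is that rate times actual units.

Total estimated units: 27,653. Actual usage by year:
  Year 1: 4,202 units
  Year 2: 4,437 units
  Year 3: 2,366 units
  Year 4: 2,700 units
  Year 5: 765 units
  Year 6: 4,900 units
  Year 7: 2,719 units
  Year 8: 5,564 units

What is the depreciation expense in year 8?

$55,640

Depreciable base = $299,430 − $22,900 = $276,530.
Rate = $276,530 / 27,653 units = $10 per unit.
Year 1: 4,202 × $10 = $42,020. Book value $257,410.
Year 2: 4,437 × $10 = $44,370. Book value $213,040.
Year 3: 2,366 × $10 = $23,660. Book value $189,380.
Year 4: 2,700 × $10 = $27,000. Book value $162,380.
Year 5: 765 × $10 = $7,650. Book value $154,730.
Year 6: 4,900 × $10 = $49,000. Book value $105,730.
Year 7: 2,719 × $10 = $27,190. Book value $78,540.
Year 8: 5,564 × $10 = $55,640. Book value $22,900.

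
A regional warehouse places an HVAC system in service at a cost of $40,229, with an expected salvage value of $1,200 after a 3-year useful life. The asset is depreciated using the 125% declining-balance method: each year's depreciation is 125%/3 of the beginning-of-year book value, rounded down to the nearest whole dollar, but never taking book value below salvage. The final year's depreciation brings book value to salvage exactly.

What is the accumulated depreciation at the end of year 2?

$26,539

Depreciable base = $40,229 − $1,200 = $39,029.
Year 1: ⌊$40,229 × 125%/3⌋ = $16,762. Book value $23,467.
Year 2: ⌊$23,467 × 125%/3⌋ = $9,777. Book value $13,690.
Accumulated through year 2 = $40,229 − $13,690 = $26,539.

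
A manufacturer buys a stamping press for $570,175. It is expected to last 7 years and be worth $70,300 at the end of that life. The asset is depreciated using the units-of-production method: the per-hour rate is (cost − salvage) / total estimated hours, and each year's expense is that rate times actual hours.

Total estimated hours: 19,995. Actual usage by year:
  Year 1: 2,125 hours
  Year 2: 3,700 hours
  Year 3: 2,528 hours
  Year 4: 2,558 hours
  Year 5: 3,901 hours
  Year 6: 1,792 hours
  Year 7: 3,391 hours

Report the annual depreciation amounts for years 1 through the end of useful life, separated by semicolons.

$53,125; $92,500; $63,200; $63,950; $97,525; $44,800; $84,775

Depreciable base = $570,175 − $70,300 = $499,875.
Rate = $499,875 / 19,995 hours = $25 per hour.
Year 1: 2,125 × $25 = $53,125. Book value $517,050.
Year 2: 3,700 × $25 = $92,500. Book value $424,550.
Year 3: 2,528 × $25 = $63,200. Book value $361,350.
Year 4: 2,558 × $25 = $63,950. Book value $297,400.
Year 5: 3,901 × $25 = $97,525. Book value $199,875.
Year 6: 1,792 × $25 = $44,800. Book value $155,075.
Year 7: 3,391 × $25 = $84,775. Book value $70,300.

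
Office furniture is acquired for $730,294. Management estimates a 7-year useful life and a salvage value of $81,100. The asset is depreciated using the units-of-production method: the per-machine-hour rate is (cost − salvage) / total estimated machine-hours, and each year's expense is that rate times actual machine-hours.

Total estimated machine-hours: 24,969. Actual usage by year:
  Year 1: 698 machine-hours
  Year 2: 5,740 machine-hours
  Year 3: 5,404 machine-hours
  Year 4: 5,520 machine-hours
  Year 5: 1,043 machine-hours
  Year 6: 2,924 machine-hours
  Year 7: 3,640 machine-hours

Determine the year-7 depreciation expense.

$94,640

Depreciable base = $730,294 − $81,100 = $649,194.
Rate = $649,194 / 24,969 machine-hours = $26 per machine-hour.
Year 1: 698 × $26 = $18,148. Book value $712,146.
Year 2: 5,740 × $26 = $149,240. Book value $562,906.
Year 3: 5,404 × $26 = $140,504. Book value $422,402.
Year 4: 5,520 × $26 = $143,520. Book value $278,882.
Year 5: 1,043 × $26 = $27,118. Book value $251,764.
Year 6: 2,924 × $26 = $76,024. Book value $175,740.
Year 7: 3,640 × $26 = $94,640. Book value $81,100.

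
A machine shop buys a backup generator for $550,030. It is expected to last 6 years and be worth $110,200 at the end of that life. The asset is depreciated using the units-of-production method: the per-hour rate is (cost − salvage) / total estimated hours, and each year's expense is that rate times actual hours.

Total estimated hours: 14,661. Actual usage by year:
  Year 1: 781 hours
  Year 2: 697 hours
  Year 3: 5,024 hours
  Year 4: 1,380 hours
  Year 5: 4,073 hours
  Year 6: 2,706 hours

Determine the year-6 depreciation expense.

Depreciable base = $550,030 − $110,200 = $439,830.
Rate = $439,830 / 14,661 hours = $30 per hour.
Year 1: 781 × $30 = $23,430. Book value $526,600.
Year 2: 697 × $30 = $20,910. Book value $505,690.
Year 3: 5,024 × $30 = $150,720. Book value $354,970.
Year 4: 1,380 × $30 = $41,400. Book value $313,570.
Year 5: 4,073 × $30 = $122,190. Book value $191,380.
Year 6: 2,706 × $30 = $81,180. Book value $110,200.

$81,180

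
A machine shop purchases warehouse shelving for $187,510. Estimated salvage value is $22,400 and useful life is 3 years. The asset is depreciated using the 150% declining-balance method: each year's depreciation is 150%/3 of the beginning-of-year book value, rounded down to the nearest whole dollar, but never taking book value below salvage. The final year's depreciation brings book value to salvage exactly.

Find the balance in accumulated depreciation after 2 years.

Depreciable base = $187,510 − $22,400 = $165,110.
Year 1: ⌊$187,510 × 150%/3⌋ = $93,755. Book value $93,755.
Year 2: ⌊$93,755 × 150%/3⌋ = $46,877. Book value $46,878.
Accumulated through year 2 = $187,510 − $46,878 = $140,632.

$140,632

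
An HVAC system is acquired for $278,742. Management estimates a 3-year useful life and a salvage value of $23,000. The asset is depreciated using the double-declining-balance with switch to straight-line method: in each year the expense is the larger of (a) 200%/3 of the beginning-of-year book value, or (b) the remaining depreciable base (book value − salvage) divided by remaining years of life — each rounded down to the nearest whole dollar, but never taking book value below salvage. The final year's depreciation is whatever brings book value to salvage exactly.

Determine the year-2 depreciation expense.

Depreciable base = $278,742 − $23,000 = $255,742.
Year 1: DB = ⌊$278,742 × 200%/3⌋ = $185,828; SL = ⌊$255,742/3⌋ = $85,247 → take DB $185,828. Book value $92,914.
Year 2: DB = ⌊$92,914 × 200%/3⌋ = $61,942; SL = ⌊$69,914/2⌋ = $34,957 → take DB $61,942. Book value $30,972.

$61,942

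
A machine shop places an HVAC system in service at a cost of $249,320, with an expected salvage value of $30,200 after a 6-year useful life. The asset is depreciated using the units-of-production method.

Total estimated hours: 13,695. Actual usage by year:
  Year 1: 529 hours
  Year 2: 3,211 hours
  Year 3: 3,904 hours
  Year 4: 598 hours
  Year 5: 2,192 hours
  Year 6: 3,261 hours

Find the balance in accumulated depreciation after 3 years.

$122,304

Depreciable base = $249,320 − $30,200 = $219,120.
Rate = $219,120 / 13,695 hours = $16 per hour.
Year 1: 529 × $16 = $8,464. Book value $240,856.
Year 2: 3,211 × $16 = $51,376. Book value $189,480.
Year 3: 3,904 × $16 = $62,464. Book value $127,016.
Accumulated through year 3 = $249,320 − $127,016 = $122,304.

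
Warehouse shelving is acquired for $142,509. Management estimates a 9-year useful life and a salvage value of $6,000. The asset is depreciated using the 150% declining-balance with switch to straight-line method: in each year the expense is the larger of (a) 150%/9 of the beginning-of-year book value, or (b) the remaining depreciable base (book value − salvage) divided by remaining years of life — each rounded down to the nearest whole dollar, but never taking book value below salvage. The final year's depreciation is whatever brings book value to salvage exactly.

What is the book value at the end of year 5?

$56,181

Depreciable base = $142,509 − $6,000 = $136,509.
Year 1: DB = ⌊$142,509 × 150%/9⌋ = $23,751; SL = ⌊$136,509/9⌋ = $15,167 → take DB $23,751. Book value $118,758.
Year 2: DB = ⌊$118,758 × 150%/9⌋ = $19,793; SL = ⌊$112,758/8⌋ = $14,094 → take DB $19,793. Book value $98,965.
Year 3: DB = ⌊$98,965 × 150%/9⌋ = $16,494; SL = ⌊$92,965/7⌋ = $13,280 → take DB $16,494. Book value $82,471.
Year 4: DB = ⌊$82,471 × 150%/9⌋ = $13,745; SL = ⌊$76,471/6⌋ = $12,745 → take DB $13,745. Book value $68,726.
Year 5: DB = ⌊$68,726 × 150%/9⌋ = $11,454; SL = ⌊$62,726/5⌋ = $12,545 → take SL $12,545. Book value $56,181.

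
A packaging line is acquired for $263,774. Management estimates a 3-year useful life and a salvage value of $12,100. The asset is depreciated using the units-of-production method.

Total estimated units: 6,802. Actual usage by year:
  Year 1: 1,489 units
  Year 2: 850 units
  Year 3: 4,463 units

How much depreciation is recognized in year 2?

$31,450

Depreciable base = $263,774 − $12,100 = $251,674.
Rate = $251,674 / 6,802 units = $37 per unit.
Year 1: 1,489 × $37 = $55,093. Book value $208,681.
Year 2: 850 × $37 = $31,450. Book value $177,231.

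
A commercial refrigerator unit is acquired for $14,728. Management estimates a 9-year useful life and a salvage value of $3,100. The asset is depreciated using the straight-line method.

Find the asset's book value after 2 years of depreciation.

$12,144

Depreciable base = $14,728 − $3,100 = $11,628.
Annual expense = $11,628 / 9 = $1,292.
End of year 1: book value $13,436.
End of year 2: book value $12,144.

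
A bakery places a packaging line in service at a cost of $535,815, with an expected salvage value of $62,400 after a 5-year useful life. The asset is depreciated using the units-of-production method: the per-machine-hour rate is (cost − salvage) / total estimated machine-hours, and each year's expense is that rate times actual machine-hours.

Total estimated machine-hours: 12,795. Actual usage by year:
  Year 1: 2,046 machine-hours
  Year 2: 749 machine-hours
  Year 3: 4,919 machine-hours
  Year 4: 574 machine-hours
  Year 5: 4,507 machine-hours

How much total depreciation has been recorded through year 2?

$103,415

Depreciable base = $535,815 − $62,400 = $473,415.
Rate = $473,415 / 12,795 machine-hours = $37 per machine-hour.
Year 1: 2,046 × $37 = $75,702. Book value $460,113.
Year 2: 749 × $37 = $27,713. Book value $432,400.
Accumulated through year 2 = $535,815 − $432,400 = $103,415.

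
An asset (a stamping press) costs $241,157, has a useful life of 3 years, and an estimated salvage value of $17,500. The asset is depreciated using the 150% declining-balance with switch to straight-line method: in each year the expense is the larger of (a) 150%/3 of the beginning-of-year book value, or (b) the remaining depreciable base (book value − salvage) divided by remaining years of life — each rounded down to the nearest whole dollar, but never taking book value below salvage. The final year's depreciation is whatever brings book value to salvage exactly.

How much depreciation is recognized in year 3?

Depreciable base = $241,157 − $17,500 = $223,657.
Year 1: DB = ⌊$241,157 × 150%/3⌋ = $120,578; SL = ⌊$223,657/3⌋ = $74,552 → take DB $120,578. Book value $120,579.
Year 2: DB = ⌊$120,579 × 150%/3⌋ = $60,289; SL = ⌊$103,079/2⌋ = $51,539 → take DB $60,289. Book value $60,290.
Year 3 (final): $60,290 − $17,500 = $42,790. Book value $17,500.

$42,790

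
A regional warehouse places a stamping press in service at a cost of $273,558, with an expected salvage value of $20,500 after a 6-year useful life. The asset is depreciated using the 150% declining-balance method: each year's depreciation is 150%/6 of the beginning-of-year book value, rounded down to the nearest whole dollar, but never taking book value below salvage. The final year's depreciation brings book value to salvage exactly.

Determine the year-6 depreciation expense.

$44,417

Depreciable base = $273,558 − $20,500 = $253,058.
Year 1: ⌊$273,558 × 150%/6⌋ = $68,389. Book value $205,169.
Year 2: ⌊$205,169 × 150%/6⌋ = $51,292. Book value $153,877.
Year 3: ⌊$153,877 × 150%/6⌋ = $38,469. Book value $115,408.
Year 4: ⌊$115,408 × 150%/6⌋ = $28,852. Book value $86,556.
Year 5: ⌊$86,556 × 150%/6⌋ = $21,639. Book value $64,917.
Year 6 (final): $64,917 − $20,500 = $44,417. Book value $20,500.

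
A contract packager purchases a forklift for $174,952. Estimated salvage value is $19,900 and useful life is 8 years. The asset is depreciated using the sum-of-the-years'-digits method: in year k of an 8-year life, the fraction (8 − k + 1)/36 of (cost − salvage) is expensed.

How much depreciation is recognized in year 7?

Depreciable base = $174,952 − $19,900 = $155,052.
Sum of the years' digits = 8+7+6+5+4+3+2+1 = 36.
Year 1: $155,052 × 8/36 = $34,456. Book value $140,496.
Year 2: $155,052 × 7/36 = $30,149. Book value $110,347.
Year 3: $155,052 × 6/36 = $25,842. Book value $84,505.
Year 4: $155,052 × 5/36 = $21,535. Book value $62,970.
Year 5: $155,052 × 4/36 = $17,228. Book value $45,742.
Year 6: $155,052 × 3/36 = $12,921. Book value $32,821.
Year 7: $155,052 × 2/36 = $8,614. Book value $24,207.

$8,614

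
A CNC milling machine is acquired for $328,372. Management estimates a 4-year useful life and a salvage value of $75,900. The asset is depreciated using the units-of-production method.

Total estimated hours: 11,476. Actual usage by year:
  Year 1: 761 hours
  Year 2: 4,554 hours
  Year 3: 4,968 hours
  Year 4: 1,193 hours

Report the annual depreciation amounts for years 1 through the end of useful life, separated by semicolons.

Depreciable base = $328,372 − $75,900 = $252,472.
Rate = $252,472 / 11,476 hours = $22 per hour.
Year 1: 761 × $22 = $16,742. Book value $311,630.
Year 2: 4,554 × $22 = $100,188. Book value $211,442.
Year 3: 4,968 × $22 = $109,296. Book value $102,146.
Year 4: 1,193 × $22 = $26,246. Book value $75,900.

$16,742; $100,188; $109,296; $26,246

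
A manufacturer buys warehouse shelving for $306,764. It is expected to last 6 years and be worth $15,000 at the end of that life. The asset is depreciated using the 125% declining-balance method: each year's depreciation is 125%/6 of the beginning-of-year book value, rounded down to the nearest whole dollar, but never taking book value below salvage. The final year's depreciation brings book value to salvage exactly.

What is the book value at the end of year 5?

Depreciable base = $306,764 − $15,000 = $291,764.
Year 1: ⌊$306,764 × 125%/6⌋ = $63,909. Book value $242,855.
Year 2: ⌊$242,855 × 125%/6⌋ = $50,594. Book value $192,261.
Year 3: ⌊$192,261 × 125%/6⌋ = $40,054. Book value $152,207.
Year 4: ⌊$152,207 × 125%/6⌋ = $31,709. Book value $120,498.
Year 5: ⌊$120,498 × 125%/6⌋ = $25,103. Book value $95,395.

$95,395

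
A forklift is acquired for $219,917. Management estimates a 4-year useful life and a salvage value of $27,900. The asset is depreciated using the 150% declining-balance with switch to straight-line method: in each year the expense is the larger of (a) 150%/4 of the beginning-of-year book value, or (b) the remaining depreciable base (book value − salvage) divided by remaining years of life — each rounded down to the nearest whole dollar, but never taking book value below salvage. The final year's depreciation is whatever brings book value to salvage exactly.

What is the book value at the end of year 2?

$85,906

Depreciable base = $219,917 − $27,900 = $192,017.
Year 1: DB = ⌊$219,917 × 150%/4⌋ = $82,468; SL = ⌊$192,017/4⌋ = $48,004 → take DB $82,468. Book value $137,449.
Year 2: DB = ⌊$137,449 × 150%/4⌋ = $51,543; SL = ⌊$109,549/3⌋ = $36,516 → take DB $51,543. Book value $85,906.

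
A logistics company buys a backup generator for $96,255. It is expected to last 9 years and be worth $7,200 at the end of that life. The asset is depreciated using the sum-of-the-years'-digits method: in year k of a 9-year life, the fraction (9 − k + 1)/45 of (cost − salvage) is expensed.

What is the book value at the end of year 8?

Depreciable base = $96,255 − $7,200 = $89,055.
Sum of the years' digits = 9+8+7+6+5+4+3+2+1 = 45.
Year 1: $89,055 × 9/45 = $17,811. Book value $78,444.
Year 2: $89,055 × 8/45 = $15,832. Book value $62,612.
Year 3: $89,055 × 7/45 = $13,853. Book value $48,759.
Year 4: $89,055 × 6/45 = $11,874. Book value $36,885.
Year 5: $89,055 × 5/45 = $9,895. Book value $26,990.
Year 6: $89,055 × 4/45 = $7,916. Book value $19,074.
Year 7: $89,055 × 3/45 = $5,937. Book value $13,137.
Year 8: $89,055 × 2/45 = $3,958. Book value $9,179.

$9,179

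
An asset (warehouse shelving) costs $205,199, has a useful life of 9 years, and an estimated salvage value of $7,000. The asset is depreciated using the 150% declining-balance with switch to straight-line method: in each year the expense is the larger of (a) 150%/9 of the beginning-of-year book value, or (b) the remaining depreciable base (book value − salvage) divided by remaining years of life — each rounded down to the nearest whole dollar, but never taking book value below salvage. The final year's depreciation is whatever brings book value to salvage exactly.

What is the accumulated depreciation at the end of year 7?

Depreciable base = $205,199 − $7,000 = $198,199.
Year 1: DB = ⌊$205,199 × 150%/9⌋ = $34,199; SL = ⌊$198,199/9⌋ = $22,022 → take DB $34,199. Book value $171,000.
Year 2: DB = ⌊$171,000 × 150%/9⌋ = $28,500; SL = ⌊$164,000/8⌋ = $20,500 → take DB $28,500. Book value $142,500.
Year 3: DB = ⌊$142,500 × 150%/9⌋ = $23,750; SL = ⌊$135,500/7⌋ = $19,357 → take DB $23,750. Book value $118,750.
Year 4: DB = ⌊$118,750 × 150%/9⌋ = $19,791; SL = ⌊$111,750/6⌋ = $18,625 → take DB $19,791. Book value $98,959.
Year 5: DB = ⌊$98,959 × 150%/9⌋ = $16,493; SL = ⌊$91,959/5⌋ = $18,391 → take SL $18,391. Book value $80,568.
Year 6: DB = ⌊$80,568 × 150%/9⌋ = $13,428; SL = ⌊$73,568/4⌋ = $18,392 → take SL $18,392. Book value $62,176.
Year 7: DB = ⌊$62,176 × 150%/9⌋ = $10,362; SL = ⌊$55,176/3⌋ = $18,392 → take SL $18,392. Book value $43,784.
Accumulated through year 7 = $205,199 − $43,784 = $161,415.

$161,415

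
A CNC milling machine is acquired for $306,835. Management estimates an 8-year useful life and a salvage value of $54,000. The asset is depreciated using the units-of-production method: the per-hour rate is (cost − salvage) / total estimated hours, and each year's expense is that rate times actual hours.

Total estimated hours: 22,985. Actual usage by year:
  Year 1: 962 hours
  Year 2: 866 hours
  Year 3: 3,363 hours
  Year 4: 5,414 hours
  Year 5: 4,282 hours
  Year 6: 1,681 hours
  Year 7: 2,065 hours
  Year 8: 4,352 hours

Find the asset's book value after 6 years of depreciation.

Depreciable base = $306,835 − $54,000 = $252,835.
Rate = $252,835 / 22,985 hours = $11 per hour.
Year 1: 962 × $11 = $10,582. Book value $296,253.
Year 2: 866 × $11 = $9,526. Book value $286,727.
Year 3: 3,363 × $11 = $36,993. Book value $249,734.
Year 4: 5,414 × $11 = $59,554. Book value $190,180.
Year 5: 4,282 × $11 = $47,102. Book value $143,078.
Year 6: 1,681 × $11 = $18,491. Book value $124,587.

$124,587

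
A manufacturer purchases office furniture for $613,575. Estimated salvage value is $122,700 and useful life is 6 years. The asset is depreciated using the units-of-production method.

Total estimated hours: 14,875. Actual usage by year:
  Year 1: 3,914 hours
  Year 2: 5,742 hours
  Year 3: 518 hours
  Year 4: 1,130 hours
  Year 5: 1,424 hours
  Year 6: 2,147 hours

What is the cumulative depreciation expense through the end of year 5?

Depreciable base = $613,575 − $122,700 = $490,875.
Rate = $490,875 / 14,875 hours = $33 per hour.
Year 1: 3,914 × $33 = $129,162. Book value $484,413.
Year 2: 5,742 × $33 = $189,486. Book value $294,927.
Year 3: 518 × $33 = $17,094. Book value $277,833.
Year 4: 1,130 × $33 = $37,290. Book value $240,543.
Year 5: 1,424 × $33 = $46,992. Book value $193,551.
Accumulated through year 5 = $613,575 − $193,551 = $420,024.

$420,024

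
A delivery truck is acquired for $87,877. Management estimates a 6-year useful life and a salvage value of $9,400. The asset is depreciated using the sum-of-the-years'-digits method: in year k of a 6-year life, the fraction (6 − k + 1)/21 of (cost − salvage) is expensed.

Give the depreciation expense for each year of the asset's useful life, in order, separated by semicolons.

$22,422; $18,685; $14,948; $11,211; $7,474; $3,737

Depreciable base = $87,877 − $9,400 = $78,477.
Sum of the years' digits = 6+5+4+3+2+1 = 21.
Year 1: $78,477 × 6/21 = $22,422. Book value $65,455.
Year 2: $78,477 × 5/21 = $18,685. Book value $46,770.
Year 3: $78,477 × 4/21 = $14,948. Book value $31,822.
Year 4: $78,477 × 3/21 = $11,211. Book value $20,611.
Year 5: $78,477 × 2/21 = $7,474. Book value $13,137.
Year 6: $78,477 × 1/21 = $3,737. Book value $9,400.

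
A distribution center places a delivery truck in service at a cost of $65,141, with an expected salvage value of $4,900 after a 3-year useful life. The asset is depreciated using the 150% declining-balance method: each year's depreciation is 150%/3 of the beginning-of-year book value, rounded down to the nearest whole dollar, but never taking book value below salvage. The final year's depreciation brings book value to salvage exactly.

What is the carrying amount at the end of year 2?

$16,286

Depreciable base = $65,141 − $4,900 = $60,241.
Year 1: ⌊$65,141 × 150%/3⌋ = $32,570. Book value $32,571.
Year 2: ⌊$32,571 × 150%/3⌋ = $16,285. Book value $16,286.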